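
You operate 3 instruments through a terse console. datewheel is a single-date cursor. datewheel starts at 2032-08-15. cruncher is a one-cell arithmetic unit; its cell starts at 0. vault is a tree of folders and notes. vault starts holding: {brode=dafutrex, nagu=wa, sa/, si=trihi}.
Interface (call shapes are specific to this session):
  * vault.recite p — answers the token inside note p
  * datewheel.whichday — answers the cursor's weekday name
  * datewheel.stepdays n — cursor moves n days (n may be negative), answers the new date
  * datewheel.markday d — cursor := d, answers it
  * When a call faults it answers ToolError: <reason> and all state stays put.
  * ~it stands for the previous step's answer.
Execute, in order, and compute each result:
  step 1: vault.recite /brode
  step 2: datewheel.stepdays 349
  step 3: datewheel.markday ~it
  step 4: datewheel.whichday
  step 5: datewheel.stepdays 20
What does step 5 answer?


Answer: 2033-08-19

Derivation:
~$ vault.recite p='/brode'
= dafutrex
~$ datewheel.stepdays n='349'
= 2033-07-30
~$ datewheel.markday d='~it'
= 2033-07-30
~$ datewheel.whichday
= Saturday
~$ datewheel.stepdays n='20'
= 2033-08-19


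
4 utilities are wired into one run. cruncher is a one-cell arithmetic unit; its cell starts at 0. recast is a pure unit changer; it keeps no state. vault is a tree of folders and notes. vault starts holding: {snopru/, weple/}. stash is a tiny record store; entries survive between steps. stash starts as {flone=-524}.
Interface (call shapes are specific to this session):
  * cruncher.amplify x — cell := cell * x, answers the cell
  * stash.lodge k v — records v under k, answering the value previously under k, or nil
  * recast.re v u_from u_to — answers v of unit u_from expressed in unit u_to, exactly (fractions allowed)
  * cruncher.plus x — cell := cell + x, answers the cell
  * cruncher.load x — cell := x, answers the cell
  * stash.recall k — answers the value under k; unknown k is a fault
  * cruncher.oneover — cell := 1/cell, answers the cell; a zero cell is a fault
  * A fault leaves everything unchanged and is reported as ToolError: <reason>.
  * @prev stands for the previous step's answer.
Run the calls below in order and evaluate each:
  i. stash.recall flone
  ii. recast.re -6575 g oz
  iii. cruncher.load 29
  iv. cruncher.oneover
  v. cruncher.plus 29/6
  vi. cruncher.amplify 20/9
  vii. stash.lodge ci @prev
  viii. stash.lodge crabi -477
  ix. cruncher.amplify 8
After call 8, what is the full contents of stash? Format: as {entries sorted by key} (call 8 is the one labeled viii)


Answer: {ci=8470/783, crabi=-477, flone=-524}

Derivation:
-> stash.recall(k: flone)
<- -524
-> recast.re(v: -6575, u_from: g, u_to: oz)
<- -10520000000/45359237
-> cruncher.load(x: 29)
<- 29
-> cruncher.oneover()
<- 1/29
-> cruncher.plus(x: 29/6)
<- 847/174
-> cruncher.amplify(x: 20/9)
<- 8470/783
-> stash.lodge(k: ci, v: @prev)
<- nil
-> stash.lodge(k: crabi, v: -477)
<- nil
-> cruncher.amplify(x: 8)
<- 67760/783


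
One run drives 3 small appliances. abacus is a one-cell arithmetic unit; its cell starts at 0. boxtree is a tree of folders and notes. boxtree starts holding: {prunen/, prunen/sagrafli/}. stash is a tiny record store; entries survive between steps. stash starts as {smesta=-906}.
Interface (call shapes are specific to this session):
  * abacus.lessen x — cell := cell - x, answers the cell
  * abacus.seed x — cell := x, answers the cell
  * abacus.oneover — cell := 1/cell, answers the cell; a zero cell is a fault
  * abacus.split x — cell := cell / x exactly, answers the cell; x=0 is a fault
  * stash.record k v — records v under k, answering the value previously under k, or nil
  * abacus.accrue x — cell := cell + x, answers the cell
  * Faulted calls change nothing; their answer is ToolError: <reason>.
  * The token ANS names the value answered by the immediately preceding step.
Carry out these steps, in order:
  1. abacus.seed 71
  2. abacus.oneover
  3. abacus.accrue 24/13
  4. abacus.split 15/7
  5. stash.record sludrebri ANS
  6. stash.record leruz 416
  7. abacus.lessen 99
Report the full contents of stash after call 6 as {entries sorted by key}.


==> abacus.seed(x='71')
<== 71
==> abacus.oneover()
<== 1/71
==> abacus.accrue(x='24/13')
<== 1717/923
==> abacus.split(x='15/7')
<== 12019/13845
==> stash.record(k='sludrebri', v='ANS')
<== nil
==> stash.record(k='leruz', v='416')
<== nil
==> abacus.lessen(x='99')
<== -1358636/13845

Answer: {leruz=416, sludrebri=12019/13845, smesta=-906}


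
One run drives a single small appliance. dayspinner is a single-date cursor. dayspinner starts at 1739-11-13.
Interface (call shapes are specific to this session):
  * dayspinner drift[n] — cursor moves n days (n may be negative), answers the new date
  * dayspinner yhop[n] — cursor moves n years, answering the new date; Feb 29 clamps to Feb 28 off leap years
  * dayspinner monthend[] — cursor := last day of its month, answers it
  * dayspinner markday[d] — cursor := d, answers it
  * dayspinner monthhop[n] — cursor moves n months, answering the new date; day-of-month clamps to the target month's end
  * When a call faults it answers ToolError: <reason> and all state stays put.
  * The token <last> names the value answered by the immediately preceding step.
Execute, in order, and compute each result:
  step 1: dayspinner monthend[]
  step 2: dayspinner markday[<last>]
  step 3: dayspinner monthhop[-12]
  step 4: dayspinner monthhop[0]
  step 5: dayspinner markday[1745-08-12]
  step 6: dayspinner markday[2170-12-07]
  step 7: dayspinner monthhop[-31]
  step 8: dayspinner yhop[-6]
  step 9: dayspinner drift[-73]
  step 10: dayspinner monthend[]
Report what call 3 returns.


>> dayspinner monthend()
<< 1739-11-30
>> dayspinner markday(d→<last>)
<< 1739-11-30
>> dayspinner monthhop(n→-12)
<< 1738-11-30
>> dayspinner monthhop(n→0)
<< 1738-11-30
>> dayspinner markday(d→1745-08-12)
<< 1745-08-12
>> dayspinner markday(d→2170-12-07)
<< 2170-12-07
>> dayspinner monthhop(n→-31)
<< 2168-05-07
>> dayspinner yhop(n→-6)
<< 2162-05-07
>> dayspinner drift(n→-73)
<< 2162-02-23
>> dayspinner monthend()
<< 2162-02-28

Answer: 1738-11-30


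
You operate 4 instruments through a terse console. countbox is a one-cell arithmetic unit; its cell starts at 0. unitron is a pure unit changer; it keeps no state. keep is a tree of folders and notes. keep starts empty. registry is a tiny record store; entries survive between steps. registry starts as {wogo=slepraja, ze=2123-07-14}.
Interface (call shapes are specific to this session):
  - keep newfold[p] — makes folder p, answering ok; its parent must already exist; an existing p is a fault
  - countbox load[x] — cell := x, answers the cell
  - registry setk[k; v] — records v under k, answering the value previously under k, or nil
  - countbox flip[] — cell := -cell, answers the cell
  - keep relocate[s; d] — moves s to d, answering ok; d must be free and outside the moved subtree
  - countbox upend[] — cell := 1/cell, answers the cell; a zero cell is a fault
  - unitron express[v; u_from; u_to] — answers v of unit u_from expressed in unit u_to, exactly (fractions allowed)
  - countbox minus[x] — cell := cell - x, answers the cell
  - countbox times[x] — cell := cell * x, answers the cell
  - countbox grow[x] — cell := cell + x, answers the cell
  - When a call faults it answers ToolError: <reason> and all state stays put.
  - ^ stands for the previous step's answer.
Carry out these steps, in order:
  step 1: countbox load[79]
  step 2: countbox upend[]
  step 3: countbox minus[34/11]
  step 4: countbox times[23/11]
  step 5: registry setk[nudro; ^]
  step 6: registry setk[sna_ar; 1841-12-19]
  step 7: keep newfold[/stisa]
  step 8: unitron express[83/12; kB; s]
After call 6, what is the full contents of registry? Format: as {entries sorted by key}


Answer: {nudro=-61525/9559, sna_ar=1841-12-19, wogo=slepraja, ze=2123-07-14}

Derivation:
>> countbox load(x='79')
<< 79
>> countbox upend()
<< 1/79
>> countbox minus(x='34/11')
<< -2675/869
>> countbox times(x='23/11')
<< -61525/9559
>> registry setk(k='nudro', v='^')
<< nil
>> registry setk(k='sna_ar', v='1841-12-19')
<< nil
>> keep newfold(p='/stisa')
<< ok
>> unitron express(v='83/12', u_from='kB', u_to='s')
<< ToolError: incompatible units


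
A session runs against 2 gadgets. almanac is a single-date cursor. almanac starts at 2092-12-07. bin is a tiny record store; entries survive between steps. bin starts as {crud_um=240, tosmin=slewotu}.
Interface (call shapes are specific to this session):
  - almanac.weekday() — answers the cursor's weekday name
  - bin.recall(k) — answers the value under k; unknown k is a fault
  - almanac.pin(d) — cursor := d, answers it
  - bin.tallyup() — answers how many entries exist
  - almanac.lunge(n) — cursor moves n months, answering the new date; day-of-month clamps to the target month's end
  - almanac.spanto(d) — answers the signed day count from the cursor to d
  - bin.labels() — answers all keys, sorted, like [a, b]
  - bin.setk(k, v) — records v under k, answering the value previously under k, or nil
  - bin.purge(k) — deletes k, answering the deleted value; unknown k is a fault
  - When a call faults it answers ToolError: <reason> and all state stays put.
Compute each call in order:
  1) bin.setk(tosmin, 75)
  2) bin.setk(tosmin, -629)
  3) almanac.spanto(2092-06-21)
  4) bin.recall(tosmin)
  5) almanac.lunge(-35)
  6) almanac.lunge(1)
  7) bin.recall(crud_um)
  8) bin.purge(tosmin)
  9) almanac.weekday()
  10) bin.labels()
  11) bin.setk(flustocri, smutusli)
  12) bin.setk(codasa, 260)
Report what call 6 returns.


-> bin.setk(k: tosmin, v: 75)
<- slewotu
-> bin.setk(k: tosmin, v: -629)
<- 75
-> almanac.spanto(d: 2092-06-21)
<- -169
-> bin.recall(k: tosmin)
<- -629
-> almanac.lunge(n: -35)
<- 2090-01-07
-> almanac.lunge(n: 1)
<- 2090-02-07
-> bin.recall(k: crud_um)
<- 240
-> bin.purge(k: tosmin)
<- -629
-> almanac.weekday()
<- Tuesday
-> bin.labels()
<- [crud_um]
-> bin.setk(k: flustocri, v: smutusli)
<- nil
-> bin.setk(k: codasa, v: 260)
<- nil

Answer: 2090-02-07


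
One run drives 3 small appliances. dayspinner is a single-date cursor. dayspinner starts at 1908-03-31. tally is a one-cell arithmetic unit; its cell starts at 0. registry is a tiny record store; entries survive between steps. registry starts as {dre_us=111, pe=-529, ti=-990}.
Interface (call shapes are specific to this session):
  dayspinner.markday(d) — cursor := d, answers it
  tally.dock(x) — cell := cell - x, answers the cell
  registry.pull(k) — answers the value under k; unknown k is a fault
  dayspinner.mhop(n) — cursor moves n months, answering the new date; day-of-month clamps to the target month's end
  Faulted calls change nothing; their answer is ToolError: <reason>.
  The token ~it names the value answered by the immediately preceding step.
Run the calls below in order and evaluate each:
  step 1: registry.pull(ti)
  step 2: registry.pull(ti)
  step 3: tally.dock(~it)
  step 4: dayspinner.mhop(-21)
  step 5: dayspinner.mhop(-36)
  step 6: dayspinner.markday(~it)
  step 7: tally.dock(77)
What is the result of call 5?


Answer: 1903-06-30

Derivation:
I call registry.pull(k='ti'), and get -990.
Using registry.pull(k='ti'), giving -990.
I call tally.dock(x='~it'), and get 990.
I try dayspinner.mhop(n='-21'), yielding 1906-06-30.
Now I run dayspinner.mhop(n='-36'), — result: 1903-06-30.
I run dayspinner.markday(d='~it'), and observe 1903-06-30.
Calling tally.dock(x='77'), → 913.


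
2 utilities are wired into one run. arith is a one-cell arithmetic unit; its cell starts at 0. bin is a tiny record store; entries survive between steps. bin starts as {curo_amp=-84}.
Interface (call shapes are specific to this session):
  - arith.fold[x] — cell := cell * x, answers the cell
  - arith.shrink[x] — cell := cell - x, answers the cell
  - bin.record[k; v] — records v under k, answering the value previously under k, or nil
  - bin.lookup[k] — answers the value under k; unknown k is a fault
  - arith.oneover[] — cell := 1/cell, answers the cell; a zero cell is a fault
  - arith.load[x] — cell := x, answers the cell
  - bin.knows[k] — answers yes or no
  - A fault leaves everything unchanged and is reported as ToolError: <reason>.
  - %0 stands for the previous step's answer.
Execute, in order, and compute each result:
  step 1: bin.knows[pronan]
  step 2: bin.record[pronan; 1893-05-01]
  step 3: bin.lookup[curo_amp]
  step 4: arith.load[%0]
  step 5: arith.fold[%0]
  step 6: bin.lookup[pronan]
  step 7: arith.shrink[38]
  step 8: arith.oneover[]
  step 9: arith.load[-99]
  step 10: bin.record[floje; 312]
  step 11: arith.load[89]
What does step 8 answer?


Answer: 1/7018

Derivation:
-> knows(k→pronan)
<- no
-> record(k→pronan, v→1893-05-01)
<- nil
-> lookup(k→curo_amp)
<- -84
-> load(x→%0)
<- -84
-> fold(x→%0)
<- 7056
-> lookup(k→pronan)
<- 1893-05-01
-> shrink(x→38)
<- 7018
-> oneover()
<- 1/7018
-> load(x→-99)
<- -99
-> record(k→floje, v→312)
<- nil
-> load(x→89)
<- 89


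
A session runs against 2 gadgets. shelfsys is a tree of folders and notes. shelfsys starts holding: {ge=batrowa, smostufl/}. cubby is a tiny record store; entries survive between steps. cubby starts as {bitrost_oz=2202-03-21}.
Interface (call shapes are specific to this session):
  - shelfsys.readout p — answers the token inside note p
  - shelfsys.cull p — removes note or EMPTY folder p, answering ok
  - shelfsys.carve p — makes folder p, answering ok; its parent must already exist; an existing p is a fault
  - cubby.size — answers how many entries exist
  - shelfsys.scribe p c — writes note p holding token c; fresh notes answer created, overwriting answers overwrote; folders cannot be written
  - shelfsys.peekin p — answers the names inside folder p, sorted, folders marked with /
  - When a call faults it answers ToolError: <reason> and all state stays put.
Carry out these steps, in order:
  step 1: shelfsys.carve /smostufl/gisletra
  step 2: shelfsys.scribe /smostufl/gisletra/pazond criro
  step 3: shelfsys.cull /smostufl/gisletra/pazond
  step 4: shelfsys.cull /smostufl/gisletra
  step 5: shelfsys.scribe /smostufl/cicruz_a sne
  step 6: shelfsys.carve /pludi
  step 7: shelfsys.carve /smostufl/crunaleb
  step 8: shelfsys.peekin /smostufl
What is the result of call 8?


Using shelfsys.carve passing p='/smostufl/gisletra': ok.
Using shelfsys.scribe passing p='/smostufl/gisletra/pazond', c='criro', — result: created.
Next I call shelfsys.cull passing p='/smostufl/gisletra/pazond', → ok.
Next I call shelfsys.cull passing p='/smostufl/gisletra', — result: ok.
Using shelfsys.scribe passing p='/smostufl/cicruz_a', c='sne': created.
Now I run shelfsys.carve passing p='/pludi', → ok.
Now I run shelfsys.carve passing p='/smostufl/crunaleb', and get ok.
Then shelfsys.peekin passing p='/smostufl': [cicruz_a, crunaleb/].

Answer: [cicruz_a, crunaleb/]


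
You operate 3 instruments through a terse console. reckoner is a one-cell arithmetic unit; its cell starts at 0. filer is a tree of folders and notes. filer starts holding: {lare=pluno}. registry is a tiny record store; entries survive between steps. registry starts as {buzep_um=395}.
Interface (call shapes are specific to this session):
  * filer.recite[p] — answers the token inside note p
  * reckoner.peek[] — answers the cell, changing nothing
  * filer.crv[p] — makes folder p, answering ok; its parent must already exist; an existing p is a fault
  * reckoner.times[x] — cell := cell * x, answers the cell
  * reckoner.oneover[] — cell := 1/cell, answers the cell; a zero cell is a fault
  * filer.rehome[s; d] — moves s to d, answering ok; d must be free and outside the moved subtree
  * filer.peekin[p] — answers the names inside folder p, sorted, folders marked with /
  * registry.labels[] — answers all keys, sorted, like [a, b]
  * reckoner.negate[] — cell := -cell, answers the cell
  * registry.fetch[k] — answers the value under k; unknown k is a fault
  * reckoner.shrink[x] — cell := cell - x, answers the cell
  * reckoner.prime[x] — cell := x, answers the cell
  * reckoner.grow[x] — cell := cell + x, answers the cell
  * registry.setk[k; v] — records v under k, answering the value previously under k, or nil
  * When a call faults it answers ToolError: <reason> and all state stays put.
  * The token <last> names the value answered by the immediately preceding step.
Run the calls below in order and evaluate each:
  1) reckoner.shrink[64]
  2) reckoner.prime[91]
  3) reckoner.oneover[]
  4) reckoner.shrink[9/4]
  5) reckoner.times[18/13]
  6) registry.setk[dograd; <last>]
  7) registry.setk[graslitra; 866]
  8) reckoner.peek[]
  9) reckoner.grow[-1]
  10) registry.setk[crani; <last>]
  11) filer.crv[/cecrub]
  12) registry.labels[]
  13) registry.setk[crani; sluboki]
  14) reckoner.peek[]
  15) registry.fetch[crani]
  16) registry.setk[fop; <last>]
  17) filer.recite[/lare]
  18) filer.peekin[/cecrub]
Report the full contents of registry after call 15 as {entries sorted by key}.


Answer: {buzep_um=395, crani=sluboki, dograd=-7335/2366, graslitra=866}

Derivation:
Act: shrink[64]
Obs: -64
Act: prime[91]
Obs: 91
Act: oneover[]
Obs: 1/91
Act: shrink[9/4]
Obs: -815/364
Act: times[18/13]
Obs: -7335/2366
Act: setk[dograd; <last>]
Obs: nil
Act: setk[graslitra; 866]
Obs: nil
Act: peek[]
Obs: -7335/2366
Act: grow[-1]
Obs: -9701/2366
Act: setk[crani; <last>]
Obs: nil
Act: crv[/cecrub]
Obs: ok
Act: labels[]
Obs: [buzep_um, crani, dograd, graslitra]
Act: setk[crani; sluboki]
Obs: -9701/2366
Act: peek[]
Obs: -9701/2366
Act: fetch[crani]
Obs: sluboki
Act: setk[fop; <last>]
Obs: nil
Act: recite[/lare]
Obs: pluno
Act: peekin[/cecrub]
Obs: []


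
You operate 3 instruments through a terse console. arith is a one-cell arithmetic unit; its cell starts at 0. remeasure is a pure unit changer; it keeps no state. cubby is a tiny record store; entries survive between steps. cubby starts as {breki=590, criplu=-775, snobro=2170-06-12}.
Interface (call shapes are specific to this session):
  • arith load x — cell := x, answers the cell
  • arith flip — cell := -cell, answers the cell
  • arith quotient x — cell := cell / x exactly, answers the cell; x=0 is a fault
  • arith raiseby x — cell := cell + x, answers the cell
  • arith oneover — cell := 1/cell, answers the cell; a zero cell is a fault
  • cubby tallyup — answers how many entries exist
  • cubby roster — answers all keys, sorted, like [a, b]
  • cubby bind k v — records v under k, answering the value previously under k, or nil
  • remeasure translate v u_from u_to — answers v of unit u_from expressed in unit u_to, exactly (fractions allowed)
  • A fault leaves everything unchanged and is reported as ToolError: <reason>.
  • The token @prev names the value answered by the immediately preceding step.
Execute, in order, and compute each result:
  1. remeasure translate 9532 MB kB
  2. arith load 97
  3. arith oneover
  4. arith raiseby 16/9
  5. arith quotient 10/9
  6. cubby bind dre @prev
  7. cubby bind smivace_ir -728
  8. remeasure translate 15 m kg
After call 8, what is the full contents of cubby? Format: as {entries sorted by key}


Answer: {breki=590, criplu=-775, dre=1561/970, smivace_ir=-728, snobro=2170-06-12}

Derivation:
% 1. remeasure translate(v=9532, u_from=MB, u_to=kB) ~> 9532000
% 2. arith load(x=97) ~> 97
% 3. arith oneover() ~> 1/97
% 4. arith raiseby(x=16/9) ~> 1561/873
% 5. arith quotient(x=10/9) ~> 1561/970
% 6. cubby bind(k=dre, v=@prev) ~> nil
% 7. cubby bind(k=smivace_ir, v=-728) ~> nil
% 8. remeasure translate(v=15, u_from=m, u_to=kg) ~> ToolError: incompatible units


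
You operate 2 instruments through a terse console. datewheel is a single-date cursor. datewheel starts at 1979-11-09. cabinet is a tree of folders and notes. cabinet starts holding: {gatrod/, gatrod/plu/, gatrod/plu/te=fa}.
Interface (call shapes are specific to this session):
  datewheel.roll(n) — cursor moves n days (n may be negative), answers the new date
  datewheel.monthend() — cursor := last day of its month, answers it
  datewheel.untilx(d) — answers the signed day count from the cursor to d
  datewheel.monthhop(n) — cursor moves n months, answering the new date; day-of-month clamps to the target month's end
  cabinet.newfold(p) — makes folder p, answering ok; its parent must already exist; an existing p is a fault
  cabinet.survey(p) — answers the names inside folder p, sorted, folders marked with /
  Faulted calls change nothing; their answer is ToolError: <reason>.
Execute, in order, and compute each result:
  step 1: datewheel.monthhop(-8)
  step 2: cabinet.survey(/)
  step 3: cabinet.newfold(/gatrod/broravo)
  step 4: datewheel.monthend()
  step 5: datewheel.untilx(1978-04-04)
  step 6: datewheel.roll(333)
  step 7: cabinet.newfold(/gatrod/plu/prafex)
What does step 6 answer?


Answer: 1980-02-27

Derivation:
// datewheel.monthhop(n→-8) : 1979-03-09
// cabinet.survey(p→/) : [gatrod/]
// cabinet.newfold(p→/gatrod/broravo) : ok
// datewheel.monthend() : 1979-03-31
// datewheel.untilx(d→1978-04-04) : -361
// datewheel.roll(n→333) : 1980-02-27
// cabinet.newfold(p→/gatrod/plu/prafex) : ok


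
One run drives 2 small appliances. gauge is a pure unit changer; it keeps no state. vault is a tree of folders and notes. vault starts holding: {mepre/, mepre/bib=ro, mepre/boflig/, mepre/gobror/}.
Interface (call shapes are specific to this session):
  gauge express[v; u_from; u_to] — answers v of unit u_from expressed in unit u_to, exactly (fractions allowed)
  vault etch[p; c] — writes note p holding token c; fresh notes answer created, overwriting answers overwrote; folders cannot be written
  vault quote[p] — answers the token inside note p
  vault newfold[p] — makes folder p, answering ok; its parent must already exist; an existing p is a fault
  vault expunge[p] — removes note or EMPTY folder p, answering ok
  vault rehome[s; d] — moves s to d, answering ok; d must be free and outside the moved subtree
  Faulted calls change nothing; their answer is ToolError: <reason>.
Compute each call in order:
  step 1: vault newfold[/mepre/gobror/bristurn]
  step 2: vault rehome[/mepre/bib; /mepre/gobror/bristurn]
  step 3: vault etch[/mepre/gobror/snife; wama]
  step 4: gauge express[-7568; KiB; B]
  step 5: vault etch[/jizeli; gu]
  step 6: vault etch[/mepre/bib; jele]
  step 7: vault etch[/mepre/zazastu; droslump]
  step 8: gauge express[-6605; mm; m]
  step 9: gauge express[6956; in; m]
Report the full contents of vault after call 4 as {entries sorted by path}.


>> vault newfold(p→/mepre/gobror/bristurn)
<< ok
>> vault rehome(s→/mepre/bib, d→/mepre/gobror/bristurn)
<< ToolError: exists
>> vault etch(p→/mepre/gobror/snife, c→wama)
<< created
>> gauge express(v→-7568, u_from→KiB, u_to→B)
<< -7749632
>> vault etch(p→/jizeli, c→gu)
<< created
>> vault etch(p→/mepre/bib, c→jele)
<< overwrote
>> vault etch(p→/mepre/zazastu, c→droslump)
<< created
>> gauge express(v→-6605, u_from→mm, u_to→m)
<< -1321/200
>> gauge express(v→6956, u_from→in, u_to→m)
<< 220853/1250

Answer: {mepre/, mepre/bib=ro, mepre/boflig/, mepre/gobror/, mepre/gobror/bristurn/, mepre/gobror/snife=wama}


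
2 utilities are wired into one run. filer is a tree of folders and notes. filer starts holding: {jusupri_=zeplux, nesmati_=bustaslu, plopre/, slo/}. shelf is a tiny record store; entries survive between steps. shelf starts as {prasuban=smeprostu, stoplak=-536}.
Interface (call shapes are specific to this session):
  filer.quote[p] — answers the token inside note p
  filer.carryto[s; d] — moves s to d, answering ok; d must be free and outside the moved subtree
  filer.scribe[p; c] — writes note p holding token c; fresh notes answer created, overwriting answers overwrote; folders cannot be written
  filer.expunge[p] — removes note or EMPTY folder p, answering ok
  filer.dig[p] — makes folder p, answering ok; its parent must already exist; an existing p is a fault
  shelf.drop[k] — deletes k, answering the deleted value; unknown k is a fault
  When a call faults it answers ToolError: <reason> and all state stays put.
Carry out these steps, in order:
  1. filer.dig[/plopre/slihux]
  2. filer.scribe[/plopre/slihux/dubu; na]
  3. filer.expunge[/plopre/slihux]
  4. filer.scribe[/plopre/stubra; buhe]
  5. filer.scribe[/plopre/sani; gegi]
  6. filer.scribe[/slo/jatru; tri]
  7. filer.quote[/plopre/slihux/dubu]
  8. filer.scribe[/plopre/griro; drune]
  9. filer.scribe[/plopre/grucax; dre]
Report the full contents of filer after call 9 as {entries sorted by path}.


Answer: {jusupri_=zeplux, nesmati_=bustaslu, plopre/, plopre/griro=drune, plopre/grucax=dre, plopre/sani=gegi, plopre/slihux/, plopre/slihux/dubu=na, plopre/stubra=buhe, slo/, slo/jatru=tri}

Derivation:
Step: filer.dig[p: /plopre/slihux]
Result: ok
Step: filer.scribe[p: /plopre/slihux/dubu; c: na]
Result: created
Step: filer.expunge[p: /plopre/slihux]
Result: ToolError: not empty
Step: filer.scribe[p: /plopre/stubra; c: buhe]
Result: created
Step: filer.scribe[p: /plopre/sani; c: gegi]
Result: created
Step: filer.scribe[p: /slo/jatru; c: tri]
Result: created
Step: filer.quote[p: /plopre/slihux/dubu]
Result: na
Step: filer.scribe[p: /plopre/griro; c: drune]
Result: created
Step: filer.scribe[p: /plopre/grucax; c: dre]
Result: created


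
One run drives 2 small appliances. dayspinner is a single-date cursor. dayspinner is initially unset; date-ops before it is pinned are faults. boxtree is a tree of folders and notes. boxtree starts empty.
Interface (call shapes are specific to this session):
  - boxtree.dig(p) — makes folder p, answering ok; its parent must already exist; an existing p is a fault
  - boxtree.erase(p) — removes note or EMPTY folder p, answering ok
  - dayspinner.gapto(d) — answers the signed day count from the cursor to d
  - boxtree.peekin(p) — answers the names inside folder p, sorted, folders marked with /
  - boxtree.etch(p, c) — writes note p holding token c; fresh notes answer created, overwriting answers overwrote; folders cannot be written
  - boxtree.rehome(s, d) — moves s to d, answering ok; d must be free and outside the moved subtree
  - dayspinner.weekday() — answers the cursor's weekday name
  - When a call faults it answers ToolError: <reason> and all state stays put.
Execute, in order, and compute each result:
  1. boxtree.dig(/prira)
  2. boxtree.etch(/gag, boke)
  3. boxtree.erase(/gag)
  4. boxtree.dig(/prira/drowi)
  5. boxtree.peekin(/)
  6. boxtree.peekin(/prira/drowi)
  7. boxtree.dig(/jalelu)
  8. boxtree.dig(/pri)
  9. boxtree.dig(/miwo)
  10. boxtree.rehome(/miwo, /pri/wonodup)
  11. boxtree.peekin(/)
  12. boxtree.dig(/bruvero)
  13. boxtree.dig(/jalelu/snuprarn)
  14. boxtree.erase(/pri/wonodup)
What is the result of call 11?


Answer: [jalelu/, pri/, prira/]

Derivation:
! 1. dig(p: /prira) : ok
! 2. etch(p: /gag, c: boke) : created
! 3. erase(p: /gag) : ok
! 4. dig(p: /prira/drowi) : ok
! 5. peekin(p: /) : [prira/]
! 6. peekin(p: /prira/drowi) : []
! 7. dig(p: /jalelu) : ok
! 8. dig(p: /pri) : ok
! 9. dig(p: /miwo) : ok
! 10. rehome(s: /miwo, d: /pri/wonodup) : ok
! 11. peekin(p: /) : [jalelu/, pri/, prira/]
! 12. dig(p: /bruvero) : ok
! 13. dig(p: /jalelu/snuprarn) : ok
! 14. erase(p: /pri/wonodup) : ok


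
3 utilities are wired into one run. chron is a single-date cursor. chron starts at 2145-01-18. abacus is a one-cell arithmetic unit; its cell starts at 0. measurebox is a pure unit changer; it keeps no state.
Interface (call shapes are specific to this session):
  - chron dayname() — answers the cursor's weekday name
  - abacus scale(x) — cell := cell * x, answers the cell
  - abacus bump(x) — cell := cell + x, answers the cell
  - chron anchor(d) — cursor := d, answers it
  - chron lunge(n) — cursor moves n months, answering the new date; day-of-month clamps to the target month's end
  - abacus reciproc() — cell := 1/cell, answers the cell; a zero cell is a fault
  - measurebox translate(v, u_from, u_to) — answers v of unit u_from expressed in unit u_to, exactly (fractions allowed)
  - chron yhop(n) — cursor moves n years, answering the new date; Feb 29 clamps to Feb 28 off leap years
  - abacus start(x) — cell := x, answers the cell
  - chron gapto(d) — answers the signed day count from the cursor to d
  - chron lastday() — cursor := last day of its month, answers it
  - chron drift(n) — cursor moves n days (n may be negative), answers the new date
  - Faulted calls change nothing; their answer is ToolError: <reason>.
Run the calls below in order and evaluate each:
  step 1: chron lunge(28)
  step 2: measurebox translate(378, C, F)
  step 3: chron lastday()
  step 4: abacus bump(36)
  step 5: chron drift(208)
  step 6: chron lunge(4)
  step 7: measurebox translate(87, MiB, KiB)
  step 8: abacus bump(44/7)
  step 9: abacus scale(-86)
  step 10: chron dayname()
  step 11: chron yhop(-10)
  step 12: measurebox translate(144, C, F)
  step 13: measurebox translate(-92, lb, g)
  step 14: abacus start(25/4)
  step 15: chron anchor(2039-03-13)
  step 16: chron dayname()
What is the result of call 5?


Answer: 2147-12-25

Derivation:
I use chron lunge using n='28', and see 2147-05-18.
Invoking measurebox translate using v='378', u_from='C', u_to='F', and observe 3562/5.
Calling chron lastday: 2147-05-31.
I use abacus bump using x='36': 36.
Then chron drift using n='208': 2147-12-25.
I call chron lunge using n='4', and observe 2148-04-25.
Using measurebox translate using v='87', u_from='MiB', u_to='KiB', → 89088.
Then abacus bump using x='44/7', giving 296/7.
I try abacus scale using x='-86', → -25456/7.
Now I run chron dayname, — result: Thursday.
I call chron yhop using n='-10', yielding 2138-04-25.
Then measurebox translate using v='144', u_from='C', u_to='F', which returns 1456/5.
Now I run measurebox translate using v='-92', u_from='lb', u_to='g', and see -1043262451/25000.
I use abacus start using x='25/4', and observe 25/4.
Invoking chron anchor using d='2039-03-13', → 2039-03-13.
Then chron dayname, and get Sunday.


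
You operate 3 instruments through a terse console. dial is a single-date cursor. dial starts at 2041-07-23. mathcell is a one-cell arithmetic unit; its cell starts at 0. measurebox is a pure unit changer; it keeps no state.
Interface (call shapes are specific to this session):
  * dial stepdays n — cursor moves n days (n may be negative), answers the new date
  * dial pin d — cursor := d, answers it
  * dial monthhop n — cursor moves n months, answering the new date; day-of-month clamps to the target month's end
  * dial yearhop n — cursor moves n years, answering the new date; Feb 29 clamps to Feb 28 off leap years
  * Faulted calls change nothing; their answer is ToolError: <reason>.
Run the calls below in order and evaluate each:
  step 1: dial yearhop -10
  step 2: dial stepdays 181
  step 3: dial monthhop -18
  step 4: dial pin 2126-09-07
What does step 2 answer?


Answer: 2032-01-20

Derivation:
% dial yearhop n: -10
  2031-07-23
% dial stepdays n: 181
  2032-01-20
% dial monthhop n: -18
  2030-07-20
% dial pin d: 2126-09-07
  2126-09-07


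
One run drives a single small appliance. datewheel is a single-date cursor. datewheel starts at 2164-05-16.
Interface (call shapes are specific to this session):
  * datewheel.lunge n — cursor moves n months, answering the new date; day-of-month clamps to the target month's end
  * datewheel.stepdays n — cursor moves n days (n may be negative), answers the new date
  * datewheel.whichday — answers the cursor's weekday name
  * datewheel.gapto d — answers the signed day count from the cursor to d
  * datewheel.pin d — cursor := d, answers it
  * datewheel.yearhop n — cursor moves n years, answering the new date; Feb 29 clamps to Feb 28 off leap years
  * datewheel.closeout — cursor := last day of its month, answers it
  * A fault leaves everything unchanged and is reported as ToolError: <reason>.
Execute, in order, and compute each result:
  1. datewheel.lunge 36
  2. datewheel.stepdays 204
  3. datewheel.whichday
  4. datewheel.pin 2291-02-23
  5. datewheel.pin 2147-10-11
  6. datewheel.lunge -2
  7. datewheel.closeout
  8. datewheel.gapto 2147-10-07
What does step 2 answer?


> datewheel.lunge n: 36
= 2167-05-16
> datewheel.stepdays n: 204
= 2167-12-06
> datewheel.whichday
= Sunday
> datewheel.pin d: 2291-02-23
= 2291-02-23
> datewheel.pin d: 2147-10-11
= 2147-10-11
> datewheel.lunge n: -2
= 2147-08-11
> datewheel.closeout
= 2147-08-31
> datewheel.gapto d: 2147-10-07
= 37

Answer: 2167-12-06


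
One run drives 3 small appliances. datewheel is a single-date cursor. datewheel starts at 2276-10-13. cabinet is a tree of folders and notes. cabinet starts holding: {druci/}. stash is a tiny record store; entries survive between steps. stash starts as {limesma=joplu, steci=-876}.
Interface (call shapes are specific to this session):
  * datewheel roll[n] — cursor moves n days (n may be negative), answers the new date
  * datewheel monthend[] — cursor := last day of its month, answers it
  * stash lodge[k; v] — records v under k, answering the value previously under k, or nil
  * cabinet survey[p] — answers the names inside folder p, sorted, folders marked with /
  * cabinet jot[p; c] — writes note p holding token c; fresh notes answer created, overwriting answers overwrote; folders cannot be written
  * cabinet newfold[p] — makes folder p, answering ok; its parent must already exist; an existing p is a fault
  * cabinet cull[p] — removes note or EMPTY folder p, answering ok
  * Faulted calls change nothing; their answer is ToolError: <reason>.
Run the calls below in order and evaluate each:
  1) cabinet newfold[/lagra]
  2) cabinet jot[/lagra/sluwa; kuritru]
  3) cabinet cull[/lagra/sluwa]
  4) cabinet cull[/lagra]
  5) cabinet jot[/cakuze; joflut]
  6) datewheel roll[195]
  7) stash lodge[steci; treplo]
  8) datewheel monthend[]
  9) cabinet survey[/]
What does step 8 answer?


Act: cabinet newfold[p→/lagra]
Obs: ok
Act: cabinet jot[p→/lagra/sluwa; c→kuritru]
Obs: created
Act: cabinet cull[p→/lagra/sluwa]
Obs: ok
Act: cabinet cull[p→/lagra]
Obs: ok
Act: cabinet jot[p→/cakuze; c→joflut]
Obs: created
Act: datewheel roll[n→195]
Obs: 2277-04-26
Act: stash lodge[k→steci; v→treplo]
Obs: -876
Act: datewheel monthend[]
Obs: 2277-04-30
Act: cabinet survey[p→/]
Obs: [cakuze, druci/]

Answer: 2277-04-30


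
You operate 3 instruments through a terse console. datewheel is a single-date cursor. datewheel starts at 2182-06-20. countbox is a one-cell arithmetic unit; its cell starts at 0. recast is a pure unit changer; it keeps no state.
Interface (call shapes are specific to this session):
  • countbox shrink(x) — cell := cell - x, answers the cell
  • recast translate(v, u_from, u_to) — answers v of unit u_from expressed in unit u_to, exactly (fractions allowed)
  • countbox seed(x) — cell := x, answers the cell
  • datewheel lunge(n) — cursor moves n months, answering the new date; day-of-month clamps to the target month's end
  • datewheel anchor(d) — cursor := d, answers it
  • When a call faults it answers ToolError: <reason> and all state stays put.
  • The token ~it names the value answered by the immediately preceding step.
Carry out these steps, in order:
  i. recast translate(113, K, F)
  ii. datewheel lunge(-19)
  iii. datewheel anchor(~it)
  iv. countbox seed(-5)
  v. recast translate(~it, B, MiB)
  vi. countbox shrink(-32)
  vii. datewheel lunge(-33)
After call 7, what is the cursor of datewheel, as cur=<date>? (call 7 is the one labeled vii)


Answer: cur=2178-02-20

Derivation:
~$ recast translate v: 113 u_from: K u_to: F
  -25627/100
~$ datewheel lunge n: -19
  2180-11-20
~$ datewheel anchor d: ~it
  2180-11-20
~$ countbox seed x: -5
  -5
~$ recast translate v: ~it u_from: B u_to: MiB
  -5/1048576
~$ countbox shrink x: -32
  27
~$ datewheel lunge n: -33
  2178-02-20


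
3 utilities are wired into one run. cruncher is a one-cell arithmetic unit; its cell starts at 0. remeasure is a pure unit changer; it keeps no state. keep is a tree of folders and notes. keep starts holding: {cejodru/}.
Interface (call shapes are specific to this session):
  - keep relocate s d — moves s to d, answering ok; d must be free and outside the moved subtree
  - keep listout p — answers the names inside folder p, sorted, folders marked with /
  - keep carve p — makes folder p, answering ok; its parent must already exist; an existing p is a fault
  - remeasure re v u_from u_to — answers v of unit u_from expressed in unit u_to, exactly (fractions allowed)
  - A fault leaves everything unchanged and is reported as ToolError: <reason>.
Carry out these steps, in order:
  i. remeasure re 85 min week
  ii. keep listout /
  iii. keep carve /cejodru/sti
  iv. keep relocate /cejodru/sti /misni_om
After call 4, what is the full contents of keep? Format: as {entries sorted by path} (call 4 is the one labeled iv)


→ remeasure re(v=85, u_from=min, u_to=week)
← 17/2016
→ keep listout(p=/)
← [cejodru/]
→ keep carve(p=/cejodru/sti)
← ok
→ keep relocate(s=/cejodru/sti, d=/misni_om)
← ok

Answer: {cejodru/, misni_om/}


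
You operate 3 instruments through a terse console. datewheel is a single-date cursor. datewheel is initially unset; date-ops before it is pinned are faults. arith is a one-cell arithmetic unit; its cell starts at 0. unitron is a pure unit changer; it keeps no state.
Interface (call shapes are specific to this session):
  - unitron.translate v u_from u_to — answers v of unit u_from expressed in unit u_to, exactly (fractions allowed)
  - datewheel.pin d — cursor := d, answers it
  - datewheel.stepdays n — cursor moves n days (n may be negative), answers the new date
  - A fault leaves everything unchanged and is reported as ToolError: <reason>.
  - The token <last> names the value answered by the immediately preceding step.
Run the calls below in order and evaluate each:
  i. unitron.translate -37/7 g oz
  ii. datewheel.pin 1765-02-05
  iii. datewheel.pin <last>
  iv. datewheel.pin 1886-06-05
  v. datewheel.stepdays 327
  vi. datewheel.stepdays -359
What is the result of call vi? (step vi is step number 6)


$ unitron.translate v→-37/7 u_from→g u_to→oz
:: -59200000/317514659
$ datewheel.pin d→1765-02-05
:: 1765-02-05
$ datewheel.pin d→<last>
:: 1765-02-05
$ datewheel.pin d→1886-06-05
:: 1886-06-05
$ datewheel.stepdays n→327
:: 1887-04-28
$ datewheel.stepdays n→-359
:: 1886-05-04

Answer: 1886-05-04


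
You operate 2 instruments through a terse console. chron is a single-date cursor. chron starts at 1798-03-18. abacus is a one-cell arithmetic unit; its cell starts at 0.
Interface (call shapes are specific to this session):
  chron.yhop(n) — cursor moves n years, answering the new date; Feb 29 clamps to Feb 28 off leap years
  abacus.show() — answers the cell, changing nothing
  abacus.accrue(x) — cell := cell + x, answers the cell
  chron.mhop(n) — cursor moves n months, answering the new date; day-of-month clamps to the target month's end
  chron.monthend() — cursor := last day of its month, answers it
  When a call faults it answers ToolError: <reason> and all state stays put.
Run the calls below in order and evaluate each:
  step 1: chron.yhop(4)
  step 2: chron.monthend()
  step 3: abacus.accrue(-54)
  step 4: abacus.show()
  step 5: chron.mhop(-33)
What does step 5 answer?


Answer: 1799-06-30

Derivation:
Calling chron.yhop(4), which returns 1802-03-18.
Next I call chron.monthend, which returns 1802-03-31.
I try abacus.accrue(-54): -54.
Invoking abacus.show: -54.
Invoking chron.mhop(-33), giving 1799-06-30.


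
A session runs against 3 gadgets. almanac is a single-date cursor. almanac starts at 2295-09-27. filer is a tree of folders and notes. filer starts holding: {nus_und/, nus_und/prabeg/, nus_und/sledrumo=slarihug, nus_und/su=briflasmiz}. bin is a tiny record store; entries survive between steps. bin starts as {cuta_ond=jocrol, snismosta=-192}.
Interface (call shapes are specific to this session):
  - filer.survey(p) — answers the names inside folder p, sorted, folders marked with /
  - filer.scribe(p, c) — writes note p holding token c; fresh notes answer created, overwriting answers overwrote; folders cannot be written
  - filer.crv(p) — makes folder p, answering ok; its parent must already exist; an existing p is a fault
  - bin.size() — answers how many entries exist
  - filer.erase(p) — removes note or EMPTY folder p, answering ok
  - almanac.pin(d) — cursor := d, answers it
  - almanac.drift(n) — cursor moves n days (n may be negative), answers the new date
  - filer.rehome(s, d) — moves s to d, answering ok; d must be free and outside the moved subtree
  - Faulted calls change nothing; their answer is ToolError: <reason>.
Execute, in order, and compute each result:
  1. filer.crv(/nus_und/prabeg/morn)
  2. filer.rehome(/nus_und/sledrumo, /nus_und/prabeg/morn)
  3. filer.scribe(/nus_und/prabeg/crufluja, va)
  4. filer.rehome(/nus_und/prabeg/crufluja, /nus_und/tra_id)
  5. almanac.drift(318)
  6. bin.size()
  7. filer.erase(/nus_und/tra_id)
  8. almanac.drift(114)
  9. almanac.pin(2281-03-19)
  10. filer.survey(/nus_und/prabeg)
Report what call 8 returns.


Answer: 2296-12-02

Derivation:
# 1. crv(/nus_und/prabeg/morn) ~> ok
# 2. rehome(/nus_und/sledrumo, /nus_und/prabeg/morn) ~> ToolError: exists
# 3. scribe(/nus_und/prabeg/crufluja, va) ~> created
# 4. rehome(/nus_und/prabeg/crufluja, /nus_und/tra_id) ~> ok
# 5. drift(318) ~> 2296-08-10
# 6. size() ~> 2
# 7. erase(/nus_und/tra_id) ~> ok
# 8. drift(114) ~> 2296-12-02
# 9. pin(2281-03-19) ~> 2281-03-19
# 10. survey(/nus_und/prabeg) ~> [morn/]
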